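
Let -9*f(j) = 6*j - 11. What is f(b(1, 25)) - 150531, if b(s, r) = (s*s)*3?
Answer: -1354786/9 ≈ -1.5053e+5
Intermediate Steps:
b(s, r) = 3*s**2 (b(s, r) = s**2*3 = 3*s**2)
f(j) = 11/9 - 2*j/3 (f(j) = -(6*j - 11)/9 = -(-11 + 6*j)/9 = 11/9 - 2*j/3)
f(b(1, 25)) - 150531 = (11/9 - 2*1**2) - 150531 = (11/9 - 2) - 150531 = -7/9 - 150531 = -1354786/9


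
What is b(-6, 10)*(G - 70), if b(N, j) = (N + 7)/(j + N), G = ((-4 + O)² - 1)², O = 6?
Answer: -61/4 ≈ -15.250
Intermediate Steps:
G = 9 (G = ((-4 + 6)² - 1)² = (2² - 1)² = (4 - 1)² = 3² = 9)
b(N, j) = (7 + N)/(N + j)
b(-6, 10)*(G - 70) = ((7 - 6)/(-6 + 10))*(9 - 70) = (1/4)*(-61) = ((¼)*1)*(-61) = (¼)*(-61) = -61/4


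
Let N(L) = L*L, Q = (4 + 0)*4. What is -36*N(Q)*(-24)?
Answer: 221184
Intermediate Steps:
Q = 16 (Q = 4*4 = 16)
N(L) = L²
-36*N(Q)*(-24) = -36*16²*(-24) = -36*256*(-24) = -9216*(-24) = 221184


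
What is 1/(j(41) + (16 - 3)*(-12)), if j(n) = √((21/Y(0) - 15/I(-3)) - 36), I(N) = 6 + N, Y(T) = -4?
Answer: -624/97529 - 2*I*√185/97529 ≈ -0.0063981 - 0.00027892*I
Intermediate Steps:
j(n) = I*√185/2 (j(n) = √((21/(-4) - 15/(6 - 3)) - 36) = √((21*(-¼) - 15/3) - 36) = √((-21/4 - 15*⅓) - 36) = √((-21/4 - 5) - 36) = √(-41/4 - 36) = √(-185/4) = I*√185/2)
1/(j(41) + (16 - 3)*(-12)) = 1/(I*√185/2 + (16 - 3)*(-12)) = 1/(I*√185/2 + 13*(-12)) = 1/(I*√185/2 - 156) = 1/(-156 + I*√185/2)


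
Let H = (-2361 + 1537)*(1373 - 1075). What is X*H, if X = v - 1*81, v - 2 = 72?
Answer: 1718864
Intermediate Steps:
v = 74 (v = 2 + 72 = 74)
X = -7 (X = 74 - 1*81 = 74 - 81 = -7)
H = -245552 (H = -824*298 = -245552)
X*H = -7*(-245552) = 1718864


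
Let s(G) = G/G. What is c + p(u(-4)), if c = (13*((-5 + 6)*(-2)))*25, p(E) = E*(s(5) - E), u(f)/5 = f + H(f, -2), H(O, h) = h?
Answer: -1580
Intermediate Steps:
s(G) = 1
u(f) = -10 + 5*f (u(f) = 5*(f - 2) = 5*(-2 + f) = -10 + 5*f)
p(E) = E*(1 - E)
c = -650 (c = (13*(1*(-2)))*25 = (13*(-2))*25 = -26*25 = -650)
c + p(u(-4)) = -650 + (-10 + 5*(-4))*(1 - (-10 + 5*(-4))) = -650 + (-10 - 20)*(1 - (-10 - 20)) = -650 - 30*(1 - 1*(-30)) = -650 - 30*(1 + 30) = -650 - 30*31 = -650 - 930 = -1580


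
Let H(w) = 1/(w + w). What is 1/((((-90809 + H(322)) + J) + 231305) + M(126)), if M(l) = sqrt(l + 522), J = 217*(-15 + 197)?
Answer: 74648333284/13435953354951793 - 7465248*sqrt(2)/13435953354951793 ≈ 5.5551e-6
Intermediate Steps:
H(w) = 1/(2*w)
J = 39494 (J = 217*182 = 39494)
M(l) = sqrt(522 + l)
1/((((-90809 + H(322)) + J) + 231305) + M(126)) = 1/((((-90809 + (1/2)/322) + 39494) + 231305) + sqrt(522 + 126)) = 1/((((-90809 + (1/2)*(1/322)) + 39494) + 231305) + sqrt(648)) = 1/((((-90809 + 1/644) + 39494) + 231305) + 18*sqrt(2)) = 1/(((-58480995/644 + 39494) + 231305) + 18*sqrt(2)) = 1/((-33046859/644 + 231305) + 18*sqrt(2)) = 1/(115913561/644 + 18*sqrt(2))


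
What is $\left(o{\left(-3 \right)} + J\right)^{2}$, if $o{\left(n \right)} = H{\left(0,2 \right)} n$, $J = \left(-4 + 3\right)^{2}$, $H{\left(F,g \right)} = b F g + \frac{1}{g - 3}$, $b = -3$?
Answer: $16$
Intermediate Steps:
$H{\left(F,g \right)} = \frac{1}{-3 + g} - 3 F g$ ($H{\left(F,g \right)} = - 3 F g + \frac{1}{g - 3} = - 3 F g + \frac{1}{-3 + g} = \frac{1}{-3 + g} - 3 F g$)
$J = 1$ ($J = \left(-1\right)^{2} = 1$)
$o{\left(n \right)} = - n$ ($o{\left(n \right)} = \frac{1 - 0 \cdot 2^{2} + 9 \cdot 0 \cdot 2}{-3 + 2} n = \frac{1 - 0 \cdot 4 + 0}{-1} n = - (1 + 0 + 0) n = \left(-1\right) 1 n = - n$)
$\left(o{\left(-3 \right)} + J\right)^{2} = \left(\left(-1\right) \left(-3\right) + 1\right)^{2} = \left(3 + 1\right)^{2} = 4^{2} = 16$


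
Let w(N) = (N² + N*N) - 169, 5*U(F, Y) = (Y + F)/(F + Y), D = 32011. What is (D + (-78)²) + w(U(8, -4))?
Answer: 948152/25 ≈ 37926.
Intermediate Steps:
U(F, Y) = ⅕ (U(F, Y) = ((Y + F)/(F + Y))/5 = ((F + Y)/(F + Y))/5 = (⅕)*1 = ⅕)
w(N) = -169 + 2*N² (w(N) = (N² + N²) - 169 = 2*N² - 169 = -169 + 2*N²)
(D + (-78)²) + w(U(8, -4)) = (32011 + (-78)²) + (-169 + 2*(⅕)²) = (32011 + 6084) + (-169 + 2*(1/25)) = 38095 + (-169 + 2/25) = 38095 - 4223/25 = 948152/25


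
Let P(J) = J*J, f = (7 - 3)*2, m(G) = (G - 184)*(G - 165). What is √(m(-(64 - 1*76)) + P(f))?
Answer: 2*√6595 ≈ 162.42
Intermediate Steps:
m(G) = (-184 + G)*(-165 + G)
f = 8 (f = 4*2 = 8)
P(J) = J²
√(m(-(64 - 1*76)) + P(f)) = √((30360 + (-(64 - 1*76))² - (-349)*(64 - 1*76)) + 8²) = √((30360 + (-(64 - 76))² - (-349)*(64 - 76)) + 64) = √((30360 + (-1*(-12))² - (-349)*(-12)) + 64) = √((30360 + 12² - 349*12) + 64) = √((30360 + 144 - 4188) + 64) = √(26316 + 64) = √26380 = 2*√6595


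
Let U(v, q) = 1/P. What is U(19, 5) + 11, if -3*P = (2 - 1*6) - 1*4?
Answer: 91/8 ≈ 11.375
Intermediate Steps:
P = 8/3 (P = -((2 - 1*6) - 1*4)/3 = -((2 - 6) - 4)/3 = -(-4 - 4)/3 = -⅓*(-8) = 8/3 ≈ 2.6667)
U(v, q) = 3/8 (U(v, q) = 1/(8/3) = 3/8)
U(19, 5) + 11 = 3/8 + 11 = 91/8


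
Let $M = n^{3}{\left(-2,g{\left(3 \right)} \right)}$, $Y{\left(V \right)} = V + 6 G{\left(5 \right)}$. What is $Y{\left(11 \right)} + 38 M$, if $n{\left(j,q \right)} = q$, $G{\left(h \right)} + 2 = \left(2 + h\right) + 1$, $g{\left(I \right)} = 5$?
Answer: $4797$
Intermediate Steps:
$G{\left(h \right)} = 1 + h$ ($G{\left(h \right)} = -2 + \left(\left(2 + h\right) + 1\right) = -2 + \left(3 + h\right) = 1 + h$)
$Y{\left(V \right)} = 36 + V$ ($Y{\left(V \right)} = V + 6 \left(1 + 5\right) = V + 6 \cdot 6 = V + 36 = 36 + V$)
$M = 125$ ($M = 5^{3} = 125$)
$Y{\left(11 \right)} + 38 M = \left(36 + 11\right) + 38 \cdot 125 = 47 + 4750 = 4797$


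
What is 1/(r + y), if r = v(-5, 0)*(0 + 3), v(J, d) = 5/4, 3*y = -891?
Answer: -4/1173 ≈ -0.0034101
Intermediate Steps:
y = -297 (y = (⅓)*(-891) = -297)
v(J, d) = 5/4 (v(J, d) = 5*(¼) = 5/4)
r = 15/4 (r = 5*(0 + 3)/4 = (5/4)*3 = 15/4 ≈ 3.7500)
1/(r + y) = 1/(15/4 - 297) = 1/(-1173/4) = -4/1173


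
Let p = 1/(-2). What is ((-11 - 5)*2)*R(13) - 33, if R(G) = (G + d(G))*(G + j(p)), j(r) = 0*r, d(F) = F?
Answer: -10849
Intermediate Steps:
p = -½ ≈ -0.50000
j(r) = 0
R(G) = 2*G² (R(G) = (G + G)*(G + 0) = (2*G)*G = 2*G²)
((-11 - 5)*2)*R(13) - 33 = ((-11 - 5)*2)*(2*13²) - 33 = (-16*2)*(2*169) - 33 = -32*338 - 33 = -10816 - 33 = -10849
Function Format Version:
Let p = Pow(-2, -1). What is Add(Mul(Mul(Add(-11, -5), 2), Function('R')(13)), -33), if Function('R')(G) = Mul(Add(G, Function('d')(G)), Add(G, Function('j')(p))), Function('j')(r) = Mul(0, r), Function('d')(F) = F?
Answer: -10849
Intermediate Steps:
p = Rational(-1, 2) ≈ -0.50000
Function('j')(r) = 0
Function('R')(G) = Mul(2, Pow(G, 2)) (Function('R')(G) = Mul(Add(G, G), Add(G, 0)) = Mul(Mul(2, G), G) = Mul(2, Pow(G, 2)))
Add(Mul(Mul(Add(-11, -5), 2), Function('R')(13)), -33) = Add(Mul(Mul(Add(-11, -5), 2), Mul(2, Pow(13, 2))), -33) = Add(Mul(Mul(-16, 2), Mul(2, 169)), -33) = Add(Mul(-32, 338), -33) = Add(-10816, -33) = -10849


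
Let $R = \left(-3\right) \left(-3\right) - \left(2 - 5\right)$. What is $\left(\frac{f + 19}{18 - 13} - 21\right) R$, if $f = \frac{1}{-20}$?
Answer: $- \frac{5163}{25} \approx -206.52$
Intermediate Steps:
$f = - \frac{1}{20} \approx -0.05$
$R = 12$ ($R = 9 - -3 = 9 + 3 = 12$)
$\left(\frac{f + 19}{18 - 13} - 21\right) R = \left(\frac{- \frac{1}{20} + 19}{18 - 13} - 21\right) 12 = \left(\frac{379}{20 \cdot 5} - 21\right) 12 = \left(\frac{379}{20} \cdot \frac{1}{5} - 21\right) 12 = \left(\frac{379}{100} - 21\right) 12 = \left(- \frac{1721}{100}\right) 12 = - \frac{5163}{25}$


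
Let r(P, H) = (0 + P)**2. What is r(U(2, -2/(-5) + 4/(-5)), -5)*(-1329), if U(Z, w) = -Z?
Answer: -5316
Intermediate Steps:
r(P, H) = P**2
r(U(2, -2/(-5) + 4/(-5)), -5)*(-1329) = (-1*2)**2*(-1329) = (-2)**2*(-1329) = 4*(-1329) = -5316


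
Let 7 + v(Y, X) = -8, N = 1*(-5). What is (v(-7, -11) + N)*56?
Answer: -1120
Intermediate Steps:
N = -5
v(Y, X) = -15 (v(Y, X) = -7 - 8 = -15)
(v(-7, -11) + N)*56 = (-15 - 5)*56 = -20*56 = -1120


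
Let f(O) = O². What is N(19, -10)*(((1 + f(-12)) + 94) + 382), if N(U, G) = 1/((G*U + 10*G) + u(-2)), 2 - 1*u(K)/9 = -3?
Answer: -621/245 ≈ -2.5347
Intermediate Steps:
u(K) = 45 (u(K) = 18 - 9*(-3) = 18 + 27 = 45)
N(U, G) = 1/(45 + 10*G + G*U) (N(U, G) = 1/((G*U + 10*G) + 45) = 1/((10*G + G*U) + 45) = 1/(45 + 10*G + G*U))
N(19, -10)*(((1 + f(-12)) + 94) + 382) = (((1 + (-12)²) + 94) + 382)/(45 + 10*(-10) - 10*19) = (((1 + 144) + 94) + 382)/(45 - 100 - 190) = ((145 + 94) + 382)/(-245) = -(239 + 382)/245 = -1/245*621 = -621/245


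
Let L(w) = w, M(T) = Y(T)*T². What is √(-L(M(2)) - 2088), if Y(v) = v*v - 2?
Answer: 4*I*√131 ≈ 45.782*I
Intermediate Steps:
Y(v) = -2 + v² (Y(v) = v² - 2 = -2 + v²)
M(T) = T²*(-2 + T²) (M(T) = (-2 + T²)*T² = T²*(-2 + T²))
√(-L(M(2)) - 2088) = √(-2²*(-2 + 2²) - 2088) = √(-4*(-2 + 4) - 2088) = √(-4*2 - 2088) = √(-1*8 - 2088) = √(-8 - 2088) = √(-2096) = 4*I*√131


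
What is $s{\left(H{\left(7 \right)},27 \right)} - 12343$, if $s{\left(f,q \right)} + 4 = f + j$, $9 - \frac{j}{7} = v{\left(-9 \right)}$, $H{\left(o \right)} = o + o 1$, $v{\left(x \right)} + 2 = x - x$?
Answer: $-12256$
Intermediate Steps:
$v{\left(x \right)} = -2$ ($v{\left(x \right)} = -2 + \left(x - x\right) = -2 + 0 = -2$)
$H{\left(o \right)} = 2 o$ ($H{\left(o \right)} = o + o = 2 o$)
$j = 77$ ($j = 63 - -14 = 63 + 14 = 77$)
$s{\left(f,q \right)} = 73 + f$ ($s{\left(f,q \right)} = -4 + \left(f + 77\right) = -4 + \left(77 + f\right) = 73 + f$)
$s{\left(H{\left(7 \right)},27 \right)} - 12343 = \left(73 + 2 \cdot 7\right) - 12343 = \left(73 + 14\right) - 12343 = 87 - 12343 = -12256$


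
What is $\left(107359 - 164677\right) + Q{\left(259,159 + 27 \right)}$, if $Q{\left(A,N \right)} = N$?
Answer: $-57132$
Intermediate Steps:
$\left(107359 - 164677\right) + Q{\left(259,159 + 27 \right)} = \left(107359 - 164677\right) + \left(159 + 27\right) = -57318 + 186 = -57132$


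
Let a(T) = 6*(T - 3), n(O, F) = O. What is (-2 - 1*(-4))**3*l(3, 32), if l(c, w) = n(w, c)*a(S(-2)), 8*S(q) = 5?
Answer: -3648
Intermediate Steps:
S(q) = 5/8 (S(q) = (1/8)*5 = 5/8)
a(T) = -18 + 6*T (a(T) = 6*(-3 + T) = -18 + 6*T)
l(c, w) = -57*w/4 (l(c, w) = w*(-18 + 6*(5/8)) = w*(-18 + 15/4) = w*(-57/4) = -57*w/4)
(-2 - 1*(-4))**3*l(3, 32) = (-2 - 1*(-4))**3*(-57/4*32) = (-2 + 4)**3*(-456) = 2**3*(-456) = 8*(-456) = -3648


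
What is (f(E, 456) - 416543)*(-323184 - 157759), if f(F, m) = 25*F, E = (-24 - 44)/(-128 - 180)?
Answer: 15425470482998/77 ≈ 2.0033e+11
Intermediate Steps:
E = 17/77 (E = -68/(-308) = -68*(-1/308) = 17/77 ≈ 0.22078)
(f(E, 456) - 416543)*(-323184 - 157759) = (25*(17/77) - 416543)*(-323184 - 157759) = (425/77 - 416543)*(-480943) = -32073386/77*(-480943) = 15425470482998/77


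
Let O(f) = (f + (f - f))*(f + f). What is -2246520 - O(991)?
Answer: -4210682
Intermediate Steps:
O(f) = 2*f² (O(f) = (f + 0)*(2*f) = f*(2*f) = 2*f²)
-2246520 - O(991) = -2246520 - 2*991² = -2246520 - 2*982081 = -2246520 - 1*1964162 = -2246520 - 1964162 = -4210682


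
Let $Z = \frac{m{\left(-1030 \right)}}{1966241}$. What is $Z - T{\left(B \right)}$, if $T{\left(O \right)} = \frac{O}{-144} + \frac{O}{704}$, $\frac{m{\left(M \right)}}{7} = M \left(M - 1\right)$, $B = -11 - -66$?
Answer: $\frac{4625793935}{1132554816} \approx 4.0844$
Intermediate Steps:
$B = 55$ ($B = -11 + 66 = 55$)
$m{\left(M \right)} = 7 M \left(-1 + M\right)$ ($m{\left(M \right)} = 7 M \left(M - 1\right) = 7 M \left(-1 + M\right)$)
$Z = \frac{7433510}{1966241}$ ($Z = \frac{7 \left(-1030\right) \left(-1 - 1030\right)}{1966241} = 7 \left(-1030\right) \left(-1031\right) \frac{1}{1966241} = 7433510 \cdot \frac{1}{1966241} = \frac{7433510}{1966241} \approx 3.7806$)
$T{\left(O \right)} = - \frac{35 O}{6336}$ ($T{\left(O \right)} = O \left(- \frac{1}{144}\right) + O \frac{1}{704} = - \frac{O}{144} + \frac{O}{704} = - \frac{35 O}{6336}$)
$Z - T{\left(B \right)} = \frac{7433510}{1966241} - \left(- \frac{35}{6336}\right) 55 = \frac{7433510}{1966241} - - \frac{175}{576} = \frac{7433510}{1966241} + \frac{175}{576} = \frac{4625793935}{1132554816}$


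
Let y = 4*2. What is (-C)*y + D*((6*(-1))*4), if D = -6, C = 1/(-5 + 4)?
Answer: 152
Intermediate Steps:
y = 8
C = -1 (C = 1/(-1) = -1)
(-C)*y + D*((6*(-1))*4) = -1*(-1)*8 - 6*6*(-1)*4 = 1*8 - (-36)*4 = 8 - 6*(-24) = 8 + 144 = 152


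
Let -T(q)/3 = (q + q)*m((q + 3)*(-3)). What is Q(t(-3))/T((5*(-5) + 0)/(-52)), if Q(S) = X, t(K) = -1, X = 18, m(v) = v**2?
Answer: -140608/2457075 ≈ -0.057226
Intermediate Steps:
Q(S) = 18
T(q) = -6*q*(-9 - 3*q)**2 (T(q) = -3*(q + q)*((q + 3)*(-3))**2 = -3*2*q*((3 + q)*(-3))**2 = -3*2*q*(-9 - 3*q)**2 = -6*q*(-9 - 3*q)**2)
Q(t(-3))/T((5*(-5) + 0)/(-52)) = 18/((-54*(5*(-5) + 0)/(-52)*(3 + (5*(-5) + 0)/(-52))**2)) = 18/((-54*(-25 + 0)*(-1/52)*(3 + (-25 + 0)*(-1/52))**2)) = 18/((-54*(-25*(-1/52))*(3 - 25*(-1/52))**2)) = 18/((-54*25/52*(3 + 25/52)**2)) = 18/((-54*25/52*(181/52)**2)) = 18/((-54*25/52*32761/2704)) = 18/(-22113675/70304) = 18*(-70304/22113675) = -140608/2457075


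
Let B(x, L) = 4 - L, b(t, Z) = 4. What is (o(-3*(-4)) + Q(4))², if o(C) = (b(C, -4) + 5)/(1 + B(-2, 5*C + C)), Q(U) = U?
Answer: 67081/4489 ≈ 14.943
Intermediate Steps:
o(C) = 9/(5 - 6*C) (o(C) = (4 + 5)/(1 + (4 - (5*C + C))) = 9/(1 + (4 - 6*C)) = 9/(5 - 6*C))
(o(-3*(-4)) + Q(4))² = (-9/(-5 + 6*(-3*(-4))) + 4)² = (-9/(-5 + 6*12) + 4)² = (-9/(-5 + 72) + 4)² = (-9/67 + 4)² = (259/67)² = 67081/4489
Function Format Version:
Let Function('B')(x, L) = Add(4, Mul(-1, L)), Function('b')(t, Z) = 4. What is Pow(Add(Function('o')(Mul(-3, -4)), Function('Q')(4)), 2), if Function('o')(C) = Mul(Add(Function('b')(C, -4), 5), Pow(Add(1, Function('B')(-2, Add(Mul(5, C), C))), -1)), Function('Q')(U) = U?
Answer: Rational(67081, 4489) ≈ 14.943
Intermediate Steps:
Function('o')(C) = Mul(9, Pow(Add(5, Mul(-6, C)), -1)) (Function('o')(C) = Mul(Add(4, 5), Pow(Add(1, Add(4, Mul(-1, Add(Mul(5, C), C)))), -1)) = Mul(9, Pow(Add(1, Add(4, Mul(-1, Mul(6, C)))), -1)) = Mul(9, Pow(Add(1, Add(4, Mul(-6, C))), -1)) = Mul(9, Pow(Add(5, Mul(-6, C)), -1)))
Pow(Add(Function('o')(Mul(-3, -4)), Function('Q')(4)), 2) = Pow(Add(Mul(-9, Pow(Add(-5, Mul(6, Mul(-3, -4))), -1)), 4), 2) = Pow(Add(Mul(-9, Pow(Add(-5, Mul(6, 12)), -1)), 4), 2) = Pow(Add(Mul(-9, Pow(Add(-5, 72), -1)), 4), 2) = Pow(Add(Mul(-9, Pow(67, -1)), 4), 2) = Pow(Add(Mul(-9, Rational(1, 67)), 4), 2) = Pow(Add(Rational(-9, 67), 4), 2) = Pow(Rational(259, 67), 2) = Rational(67081, 4489)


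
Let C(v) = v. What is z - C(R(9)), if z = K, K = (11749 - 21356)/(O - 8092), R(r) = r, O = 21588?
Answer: -131071/13496 ≈ -9.7118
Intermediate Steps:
K = -9607/13496 (K = (11749 - 21356)/(21588 - 8092) = -9607/13496 ≈ -0.71184)
z = -9607/13496 ≈ -0.71184
z - C(R(9)) = -9607/13496 - 1*9 = -9607/13496 - 9 = -131071/13496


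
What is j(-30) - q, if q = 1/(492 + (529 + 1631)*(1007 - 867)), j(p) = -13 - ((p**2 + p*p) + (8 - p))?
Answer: -560653093/302892 ≈ -1851.0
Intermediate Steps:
j(p) = -21 + p - 2*p**2 (j(p) = -13 - ((p**2 + p**2) + (8 - p)) = -13 - (2*p**2 + (8 - p)) = -13 - (8 - p + 2*p**2) = -13 + (-8 + p - 2*p**2) = -21 + p - 2*p**2)
q = 1/302892 (q = 1/(492 + 2160*140) = 1/(492 + 302400) = 1/302892 ≈ 3.3015e-6)
j(-30) - q = (-21 - 30 - 2*(-30)**2) - 1*1/302892 = (-21 - 30 - 2*900) - 1/302892 = (-21 - 30 - 1800) - 1/302892 = -1851 - 1/302892 = -560653093/302892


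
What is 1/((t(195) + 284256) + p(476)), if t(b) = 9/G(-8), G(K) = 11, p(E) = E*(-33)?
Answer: 11/2954037 ≈ 3.7237e-6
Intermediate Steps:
p(E) = -33*E
t(b) = 9/11
1/((t(195) + 284256) + p(476)) = 1/((9/11 + 284256) - 33*476) = 1/(3126825/11 - 15708) = 1/(2954037/11) = 11/2954037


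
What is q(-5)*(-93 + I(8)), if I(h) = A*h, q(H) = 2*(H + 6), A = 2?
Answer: -154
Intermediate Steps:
q(H) = 12 + 2*H (q(H) = 2*(6 + H) = 12 + 2*H)
I(h) = 2*h
q(-5)*(-93 + I(8)) = (12 + 2*(-5))*(-93 + 2*8) = (12 - 10)*(-93 + 16) = 2*(-77) = -154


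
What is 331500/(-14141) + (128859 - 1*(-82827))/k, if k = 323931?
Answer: -34796558258/1526902757 ≈ -22.789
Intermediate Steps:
331500/(-14141) + (128859 - 1*(-82827))/k = 331500/(-14141) + (128859 - 1*(-82827))/323931 = 331500*(-1/14141) + (128859 + 82827)*(1/323931) = -331500/14141 + 211686*(1/323931) = -331500/14141 + 70562/107977 = -34796558258/1526902757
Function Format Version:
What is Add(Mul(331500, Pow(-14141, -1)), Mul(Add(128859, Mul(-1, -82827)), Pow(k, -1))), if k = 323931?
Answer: Rational(-34796558258, 1526902757) ≈ -22.789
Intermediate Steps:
Add(Mul(331500, Pow(-14141, -1)), Mul(Add(128859, Mul(-1, -82827)), Pow(k, -1))) = Add(Mul(331500, Pow(-14141, -1)), Mul(Add(128859, Mul(-1, -82827)), Pow(323931, -1))) = Add(Mul(331500, Rational(-1, 14141)), Mul(Add(128859, 82827), Rational(1, 323931))) = Add(Rational(-331500, 14141), Mul(211686, Rational(1, 323931))) = Add(Rational(-331500, 14141), Rational(70562, 107977)) = Rational(-34796558258, 1526902757)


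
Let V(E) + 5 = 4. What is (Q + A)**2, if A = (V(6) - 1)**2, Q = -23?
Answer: 361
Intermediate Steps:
V(E) = -1 (V(E) = -5 + 4 = -1)
A = 4 (A = (-1 - 1)**2 = (-2)**2 = 4)
(Q + A)**2 = (-23 + 4)**2 = (-19)**2 = 361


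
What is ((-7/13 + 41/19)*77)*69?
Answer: 2125200/247 ≈ 8604.0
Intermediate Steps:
((-7/13 + 41/19)*77)*69 = ((400/247)*77)*69 = (30800/247)*69 = 2125200/247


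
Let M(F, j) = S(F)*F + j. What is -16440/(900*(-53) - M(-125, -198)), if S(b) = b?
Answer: 16440/63127 ≈ 0.26043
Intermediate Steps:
M(F, j) = j + F² (M(F, j) = F*F + j = F² + j = j + F²)
-16440/(900*(-53) - M(-125, -198)) = -16440/(900*(-53) - (-198 + (-125)²)) = -16440/(-47700 - (-198 + 15625)) = -16440/(-47700 - 1*15427) = -16440/(-47700 - 15427) = -16440/(-63127) = -16440*(-1/63127) = 16440/63127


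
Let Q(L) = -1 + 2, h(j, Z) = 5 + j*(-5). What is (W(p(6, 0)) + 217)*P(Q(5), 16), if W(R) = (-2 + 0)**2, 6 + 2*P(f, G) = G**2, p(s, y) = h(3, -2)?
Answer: 27625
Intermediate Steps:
h(j, Z) = 5 - 5*j
Q(L) = 1
p(s, y) = -10 (p(s, y) = 5 - 5*3 = 5 - 15 = -10)
P(f, G) = -3 + G**2/2
W(R) = 4 (W(R) = (-2)**2 = 4)
(W(p(6, 0)) + 217)*P(Q(5), 16) = (4 + 217)*(-3 + (1/2)*16**2) = 221*(-3 + (1/2)*256) = 221*(-3 + 128) = 221*125 = 27625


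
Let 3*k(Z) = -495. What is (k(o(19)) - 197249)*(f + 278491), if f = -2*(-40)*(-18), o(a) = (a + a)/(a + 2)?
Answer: -54693746114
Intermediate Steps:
o(a) = 2*a/(2 + a) (o(a) = (2*a)/(2 + a) = 2*a/(2 + a))
k(Z) = -165 (k(Z) = (1/3)*(-495) = -165)
f = -1440 (f = 80*(-18) = -1440)
(k(o(19)) - 197249)*(f + 278491) = (-165 - 197249)*(-1440 + 278491) = -197414*277051 = -54693746114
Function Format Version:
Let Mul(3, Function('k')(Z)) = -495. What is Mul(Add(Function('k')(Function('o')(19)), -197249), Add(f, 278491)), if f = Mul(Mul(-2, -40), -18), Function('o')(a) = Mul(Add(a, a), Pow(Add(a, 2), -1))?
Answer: -54693746114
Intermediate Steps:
Function('o')(a) = Mul(2, a, Pow(Add(2, a), -1)) (Function('o')(a) = Mul(Mul(2, a), Pow(Add(2, a), -1)) = Mul(2, a, Pow(Add(2, a), -1)))
Function('k')(Z) = -165 (Function('k')(Z) = Mul(Rational(1, 3), -495) = -165)
f = -1440 (f = Mul(80, -18) = -1440)
Mul(Add(Function('k')(Function('o')(19)), -197249), Add(f, 278491)) = Mul(Add(-165, -197249), Add(-1440, 278491)) = Mul(-197414, 277051) = -54693746114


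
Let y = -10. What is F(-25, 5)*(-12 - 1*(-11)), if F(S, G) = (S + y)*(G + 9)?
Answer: 490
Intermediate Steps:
F(S, G) = (-10 + S)*(9 + G) (F(S, G) = (S - 10)*(G + 9) = (-10 + S)*(9 + G))
F(-25, 5)*(-12 - 1*(-11)) = (-90 - 10*5 + 9*(-25) + 5*(-25))*(-12 - 1*(-11)) = (-90 - 50 - 225 - 125)*(-12 + 11) = -490*(-1) = 490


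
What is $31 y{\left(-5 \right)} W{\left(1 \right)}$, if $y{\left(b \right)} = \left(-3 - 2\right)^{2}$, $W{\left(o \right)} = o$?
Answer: $775$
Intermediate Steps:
$y{\left(b \right)} = 25$ ($y{\left(b \right)} = \left(-5\right)^{2} = 25$)
$31 y{\left(-5 \right)} W{\left(1 \right)} = 31 \cdot 25 \cdot 1 = 775 \cdot 1 = 775$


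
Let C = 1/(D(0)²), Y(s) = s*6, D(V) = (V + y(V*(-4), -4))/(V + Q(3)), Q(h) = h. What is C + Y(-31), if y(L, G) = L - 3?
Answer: -185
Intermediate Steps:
y(L, G) = -3 + L
D(V) = (-3 - 3*V)/(3 + V) (D(V) = (V + (-3 + V*(-4)))/(V + 3) = (V + (-3 - 4*V))/(3 + V) = (-3 - 3*V)/(3 + V))
Y(s) = 6*s
C = 1 (C = 1/((3*(-1 - 1*0)/(3 + 0))²) = 1/((3*(-1 + 0)/3)²) = 1/((3*(⅓)*(-1))²) = 1/((-1)²) = 1/1 = 1)
C + Y(-31) = 1 + 6*(-31) = 1 - 186 = -185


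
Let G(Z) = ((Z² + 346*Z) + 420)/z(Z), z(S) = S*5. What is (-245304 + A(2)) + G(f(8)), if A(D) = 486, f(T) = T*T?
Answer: -3915755/16 ≈ -2.4473e+5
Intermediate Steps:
z(S) = 5*S
f(T) = T²
G(Z) = (420 + Z² + 346*Z)/(5*Z) (G(Z) = ((Z² + 346*Z) + 420)/((5*Z)) = (420 + Z² + 346*Z)*(1/(5*Z)) = (420 + Z² + 346*Z)/(5*Z))
(-245304 + A(2)) + G(f(8)) = (-245304 + 486) + (346/5 + 84/(8²) + (⅕)*8²) = -244818 + (346/5 + 84/64 + (⅕)*64) = -244818 + (346/5 + 84*(1/64) + 64/5) = -244818 + (346/5 + 21/16 + 64/5) = -244818 + 1333/16 = -3915755/16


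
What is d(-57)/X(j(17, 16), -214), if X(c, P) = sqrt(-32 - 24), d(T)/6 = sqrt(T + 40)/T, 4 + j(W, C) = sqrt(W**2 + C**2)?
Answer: -sqrt(238)/266 ≈ -0.057997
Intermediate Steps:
j(W, C) = -4 + sqrt(C**2 + W**2) (j(W, C) = -4 + sqrt(W**2 + C**2) = -4 + sqrt(C**2 + W**2))
d(T) = 6*sqrt(40 + T)/T (d(T) = 6*(sqrt(T + 40)/T) = 6*(sqrt(40 + T)/T) = 6*sqrt(40 + T)/T)
X(c, P) = 2*I*sqrt(14) (X(c, P) = sqrt(-56) = 2*I*sqrt(14))
d(-57)/X(j(17, 16), -214) = (6*sqrt(40 - 57)/(-57))/((2*I*sqrt(14))) = (6*(-1/57)*sqrt(-17))*(-I*sqrt(14)/28) = (6*(-1/57)*(I*sqrt(17)))*(-I*sqrt(14)/28) = (-2*I*sqrt(17)/19)*(-I*sqrt(14)/28) = -sqrt(238)/266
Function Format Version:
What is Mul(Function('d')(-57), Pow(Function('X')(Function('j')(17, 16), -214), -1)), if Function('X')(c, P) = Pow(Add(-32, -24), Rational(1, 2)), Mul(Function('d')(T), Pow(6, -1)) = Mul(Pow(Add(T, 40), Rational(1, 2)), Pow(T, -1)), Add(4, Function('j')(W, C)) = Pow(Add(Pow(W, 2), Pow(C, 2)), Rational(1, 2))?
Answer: Mul(Rational(-1, 266), Pow(238, Rational(1, 2))) ≈ -0.057997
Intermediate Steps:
Function('j')(W, C) = Add(-4, Pow(Add(Pow(C, 2), Pow(W, 2)), Rational(1, 2))) (Function('j')(W, C) = Add(-4, Pow(Add(Pow(W, 2), Pow(C, 2)), Rational(1, 2))) = Add(-4, Pow(Add(Pow(C, 2), Pow(W, 2)), Rational(1, 2))))
Function('d')(T) = Mul(6, Pow(T, -1), Pow(Add(40, T), Rational(1, 2))) (Function('d')(T) = Mul(6, Mul(Pow(Add(T, 40), Rational(1, 2)), Pow(T, -1))) = Mul(6, Mul(Pow(Add(40, T), Rational(1, 2)), Pow(T, -1))) = Mul(6, Mul(Pow(T, -1), Pow(Add(40, T), Rational(1, 2)))) = Mul(6, Pow(T, -1), Pow(Add(40, T), Rational(1, 2))))
Function('X')(c, P) = Mul(2, I, Pow(14, Rational(1, 2))) (Function('X')(c, P) = Pow(-56, Rational(1, 2)) = Mul(2, I, Pow(14, Rational(1, 2))))
Mul(Function('d')(-57), Pow(Function('X')(Function('j')(17, 16), -214), -1)) = Mul(Mul(6, Pow(-57, -1), Pow(Add(40, -57), Rational(1, 2))), Pow(Mul(2, I, Pow(14, Rational(1, 2))), -1)) = Mul(Mul(6, Rational(-1, 57), Pow(-17, Rational(1, 2))), Mul(Rational(-1, 28), I, Pow(14, Rational(1, 2)))) = Mul(Mul(6, Rational(-1, 57), Mul(I, Pow(17, Rational(1, 2)))), Mul(Rational(-1, 28), I, Pow(14, Rational(1, 2)))) = Mul(Mul(Rational(-2, 19), I, Pow(17, Rational(1, 2))), Mul(Rational(-1, 28), I, Pow(14, Rational(1, 2)))) = Mul(Rational(-1, 266), Pow(238, Rational(1, 2)))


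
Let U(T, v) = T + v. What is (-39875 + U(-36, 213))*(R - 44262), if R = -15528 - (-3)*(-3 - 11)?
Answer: 2375210736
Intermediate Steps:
R = -15570 (R = -15528 - (-3)*(-14) = -15528 - 1*42 = -15528 - 42 = -15570)
(-39875 + U(-36, 213))*(R - 44262) = (-39875 + (-36 + 213))*(-15570 - 44262) = (-39875 + 177)*(-59832) = -39698*(-59832) = 2375210736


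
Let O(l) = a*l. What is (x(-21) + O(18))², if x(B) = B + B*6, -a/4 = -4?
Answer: 19881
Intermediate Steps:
a = 16 (a = -4*(-4) = 16)
O(l) = 16*l
x(B) = 7*B (x(B) = B + 6*B = 7*B)
(x(-21) + O(18))² = (7*(-21) + 16*18)² = (-147 + 288)² = 141² = 19881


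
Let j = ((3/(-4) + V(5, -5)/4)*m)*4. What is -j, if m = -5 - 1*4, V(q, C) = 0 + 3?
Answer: 0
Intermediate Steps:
V(q, C) = 3
m = -9 (m = -5 - 4 = -9)
j = 0 (j = ((3/(-4) + 3/4)*(-9))*4 = ((3*(-1/4) + 3*(1/4))*(-9))*4 = ((-3/4 + 3/4)*(-9))*4 = (0*(-9))*4 = 0*4 = 0)
-j = -1*0 = 0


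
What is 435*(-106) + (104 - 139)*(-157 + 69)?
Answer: -43030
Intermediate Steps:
435*(-106) + (104 - 139)*(-157 + 69) = -46110 - 35*(-88) = -46110 + 3080 = -43030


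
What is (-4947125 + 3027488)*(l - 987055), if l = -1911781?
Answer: 5564712842532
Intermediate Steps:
(-4947125 + 3027488)*(l - 987055) = (-4947125 + 3027488)*(-1911781 - 987055) = -1919637*(-2898836) = 5564712842532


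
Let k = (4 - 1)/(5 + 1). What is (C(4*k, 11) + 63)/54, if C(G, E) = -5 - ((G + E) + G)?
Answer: 43/54 ≈ 0.79630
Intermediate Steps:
k = ½ (k = 3/6 = 3*(⅙) = ½ ≈ 0.50000)
C(G, E) = -5 - E - 2*G (C(G, E) = -5 - ((E + G) + G) = -5 - (E + 2*G) = -5 + (-E - 2*G) = -5 - E - 2*G)
(C(4*k, 11) + 63)/54 = ((-5 - 1*11 - 8/2) + 63)/54 = ((-5 - 11 - 2*2) + 63)*(1/54) = ((-5 - 11 - 4) + 63)*(1/54) = (-20 + 63)*(1/54) = 43*(1/54) = 43/54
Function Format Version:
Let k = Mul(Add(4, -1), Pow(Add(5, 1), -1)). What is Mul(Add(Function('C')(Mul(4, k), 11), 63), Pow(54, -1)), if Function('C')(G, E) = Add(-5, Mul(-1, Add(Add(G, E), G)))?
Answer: Rational(43, 54) ≈ 0.79630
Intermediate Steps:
k = Rational(1, 2) (k = Mul(3, Pow(6, -1)) = Mul(3, Rational(1, 6)) = Rational(1, 2) ≈ 0.50000)
Function('C')(G, E) = Add(-5, Mul(-1, E), Mul(-2, G)) (Function('C')(G, E) = Add(-5, Mul(-1, Add(Add(E, G), G))) = Add(-5, Mul(-1, Add(E, Mul(2, G)))) = Add(-5, Add(Mul(-1, E), Mul(-2, G))) = Add(-5, Mul(-1, E), Mul(-2, G)))
Mul(Add(Function('C')(Mul(4, k), 11), 63), Pow(54, -1)) = Mul(Add(Add(-5, Mul(-1, 11), Mul(-2, Mul(4, Rational(1, 2)))), 63), Pow(54, -1)) = Mul(Add(Add(-5, -11, Mul(-2, 2)), 63), Rational(1, 54)) = Mul(Add(Add(-5, -11, -4), 63), Rational(1, 54)) = Mul(Add(-20, 63), Rational(1, 54)) = Mul(43, Rational(1, 54)) = Rational(43, 54)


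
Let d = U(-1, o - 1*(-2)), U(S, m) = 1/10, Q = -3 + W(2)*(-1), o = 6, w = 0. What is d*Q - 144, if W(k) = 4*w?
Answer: -1443/10 ≈ -144.30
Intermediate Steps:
W(k) = 0 (W(k) = 4*0 = 0)
Q = -3 (Q = -3 + 0*(-1) = -3 + 0 = -3)
U(S, m) = ⅒
d = ⅒ ≈ 0.10000
d*Q - 144 = (⅒)*(-3) - 144 = -3/10 - 144 = -1443/10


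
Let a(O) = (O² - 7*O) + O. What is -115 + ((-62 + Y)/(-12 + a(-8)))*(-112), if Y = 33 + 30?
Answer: -2903/25 ≈ -116.12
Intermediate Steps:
Y = 63
a(O) = O² - 6*O
-115 + ((-62 + Y)/(-12 + a(-8)))*(-112) = -115 + ((-62 + 63)/(-12 - 8*(-6 - 8)))*(-112) = -115 + (1/(-12 - 8*(-14)))*(-112) = -115 + (1/(-12 + 112))*(-112) = -115 + (1/100)*(-112) = -115 - 28/25 = -2903/25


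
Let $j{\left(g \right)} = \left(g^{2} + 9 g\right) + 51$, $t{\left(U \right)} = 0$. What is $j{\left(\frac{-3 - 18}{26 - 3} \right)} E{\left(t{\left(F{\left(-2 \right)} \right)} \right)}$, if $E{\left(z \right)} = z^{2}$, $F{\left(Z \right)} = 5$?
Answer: $0$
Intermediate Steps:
$j{\left(g \right)} = 51 + g^{2} + 9 g$
$j{\left(\frac{-3 - 18}{26 - 3} \right)} E{\left(t{\left(F{\left(-2 \right)} \right)} \right)} = \left(51 + \left(\frac{-3 - 18}{26 - 3}\right)^{2} + 9 \frac{-3 - 18}{26 - 3}\right) 0^{2} = \left(51 + \left(- \frac{21}{23}\right)^{2} + 9 \left(- \frac{21}{23}\right)\right) 0 = \left(51 + \frac{441}{529} - \frac{189}{23}\right) 0 = \frac{23073}{529} \cdot 0 = 0$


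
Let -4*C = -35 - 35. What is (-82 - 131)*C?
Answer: -7455/2 ≈ -3727.5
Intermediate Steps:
C = 35/2 (C = -(-35 - 35)/4 = -1/4*(-70) = 35/2 ≈ 17.500)
(-82 - 131)*C = (-82 - 131)*(35/2) = -213*35/2 = -7455/2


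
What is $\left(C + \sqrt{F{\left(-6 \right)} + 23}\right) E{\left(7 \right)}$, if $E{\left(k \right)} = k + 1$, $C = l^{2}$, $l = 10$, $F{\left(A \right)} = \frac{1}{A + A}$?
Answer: $800 + \frac{20 \sqrt{33}}{3} \approx 838.3$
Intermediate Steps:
$F{\left(A \right)} = \frac{1}{2 A}$
$C = 100$ ($C = 10^{2} = 100$)
$E{\left(k \right)} = 1 + k$
$\left(C + \sqrt{F{\left(-6 \right)} + 23}\right) E{\left(7 \right)} = \left(100 + \sqrt{\frac{1}{2 \left(-6\right)} + 23}\right) \left(1 + 7\right) = \left(100 + \sqrt{\frac{1}{2} \left(- \frac{1}{6}\right) + 23}\right) 8 = \left(100 + \sqrt{- \frac{1}{12} + 23}\right) 8 = \left(100 + \sqrt{\frac{275}{12}}\right) 8 = \left(100 + \frac{5 \sqrt{33}}{6}\right) 8 = 800 + \frac{20 \sqrt{33}}{3}$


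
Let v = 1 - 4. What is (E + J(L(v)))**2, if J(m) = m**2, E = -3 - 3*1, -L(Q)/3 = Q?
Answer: 5625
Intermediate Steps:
v = -3
L(Q) = -3*Q
E = -6 (E = -3 - 3 = -6)
(E + J(L(v)))**2 = (-6 + (-3*(-3))**2)**2 = (-6 + 9**2)**2 = (-6 + 81)**2 = 75**2 = 5625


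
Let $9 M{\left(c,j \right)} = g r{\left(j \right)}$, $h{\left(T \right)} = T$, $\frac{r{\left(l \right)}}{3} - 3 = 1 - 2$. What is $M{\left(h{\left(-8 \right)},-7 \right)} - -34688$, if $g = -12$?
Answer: $34680$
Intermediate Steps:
$r{\left(l \right)} = 6$ ($r{\left(l \right)} = 9 + 3 \left(1 - 2\right) = 9 + 3 \left(-1\right) = 9 - 3 = 6$)
$M{\left(c,j \right)} = -8$ ($M{\left(c,j \right)} = \frac{\left(-12\right) 6}{9} = \frac{1}{9} \left(-72\right) = -8$)
$M{\left(h{\left(-8 \right)},-7 \right)} - -34688 = -8 - -34688 = -8 + 34688 = 34680$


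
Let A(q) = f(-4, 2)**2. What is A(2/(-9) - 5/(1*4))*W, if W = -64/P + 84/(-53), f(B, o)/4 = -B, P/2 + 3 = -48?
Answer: -662528/2703 ≈ -245.11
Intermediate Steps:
P = -102 (P = -6 + 2*(-48) = -6 - 96 = -102)
f(B, o) = -4*B (f(B, o) = 4*(-B) = -4*B)
A(q) = 256 (A(q) = (-4*(-4))**2 = 16**2 = 256)
W = -2588/2703 (W = -64/(-102) + 84/(-53) = -64*(-1/102) + 84*(-1/53) = 32/51 - 84/53 = -2588/2703 ≈ -0.95745)
A(2/(-9) - 5/(1*4))*W = 256*(-2588/2703) = -662528/2703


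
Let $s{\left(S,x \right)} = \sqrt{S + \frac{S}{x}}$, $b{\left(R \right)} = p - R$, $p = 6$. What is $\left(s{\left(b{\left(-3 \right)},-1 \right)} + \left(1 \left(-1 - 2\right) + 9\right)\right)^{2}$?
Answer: $36$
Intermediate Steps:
$b{\left(R \right)} = 6 - R$
$\left(s{\left(b{\left(-3 \right)},-1 \right)} + \left(1 \left(-1 - 2\right) + 9\right)\right)^{2} = \left(\sqrt{\left(6 - -3\right) + \frac{6 - -3}{-1}} + \left(1 \left(-1 - 2\right) + 9\right)\right)^{2} = \left(\sqrt{\left(6 + 3\right) + \left(6 + 3\right) \left(-1\right)} + \left(1 \left(-3\right) + 9\right)\right)^{2} = \left(\sqrt{9 + 9 \left(-1\right)} + \left(-3 + 9\right)\right)^{2} = \left(\sqrt{9 - 9} + 6\right)^{2} = \left(\sqrt{0} + 6\right)^{2} = \left(0 + 6\right)^{2} = 6^{2} = 36$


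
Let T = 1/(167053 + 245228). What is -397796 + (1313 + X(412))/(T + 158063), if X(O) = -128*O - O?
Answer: -3703277624135717/9309481672 ≈ -3.9780e+5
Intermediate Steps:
T = 1/412281 ≈ 2.4255e-6
X(O) = -129*O
-397796 + (1313 + X(412))/(T + 158063) = -397796 + (1313 - 129*412)/(1/412281 + 158063) = -397796 + (1313 - 53148)/(65166371704/412281) = -397796 - 51835*412281/65166371704 = -397796 - 3052940805/9309481672 = -3703277624135717/9309481672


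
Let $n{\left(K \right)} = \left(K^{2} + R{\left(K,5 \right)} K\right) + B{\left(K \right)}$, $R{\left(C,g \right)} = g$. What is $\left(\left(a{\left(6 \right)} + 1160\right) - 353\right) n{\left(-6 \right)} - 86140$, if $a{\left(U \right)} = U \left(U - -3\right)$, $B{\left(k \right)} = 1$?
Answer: $-80113$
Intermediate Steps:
$a{\left(U \right)} = U \left(3 + U\right)$ ($a{\left(U \right)} = U \left(U + \left(-12 + 15\right)\right) = U \left(U + 3\right) = U \left(3 + U\right)$)
$n{\left(K \right)} = 1 + K^{2} + 5 K$ ($n{\left(K \right)} = \left(K^{2} + 5 K\right) + 1 = 1 + K^{2} + 5 K$)
$\left(\left(a{\left(6 \right)} + 1160\right) - 353\right) n{\left(-6 \right)} - 86140 = \left(\left(6 \left(3 + 6\right) + 1160\right) - 353\right) \left(1 + \left(-6\right)^{2} + 5 \left(-6\right)\right) - 86140 = \left(\left(6 \cdot 9 + 1160\right) - 353\right) \left(1 + 36 - 30\right) - 86140 = \left(\left(54 + 1160\right) - 353\right) 7 - 86140 = \left(1214 - 353\right) 7 - 86140 = 861 \cdot 7 - 86140 = 6027 - 86140 = -80113$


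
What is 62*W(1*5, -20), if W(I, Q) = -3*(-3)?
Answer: 558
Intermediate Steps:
W(I, Q) = 9
62*W(1*5, -20) = 62*9 = 558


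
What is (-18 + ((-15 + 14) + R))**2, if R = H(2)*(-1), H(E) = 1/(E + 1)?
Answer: 3364/9 ≈ 373.78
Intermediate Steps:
H(E) = 1/(1 + E)
R = -1/3 (R = -1/(1 + 2) = -1/3 ≈ -0.33333)
(-18 + ((-15 + 14) + R))**2 = (-18 + ((-15 + 14) - 1/3))**2 = (-18 + (-1 - 1/3))**2 = (-18 - 4/3)**2 = (-58/3)**2 = 3364/9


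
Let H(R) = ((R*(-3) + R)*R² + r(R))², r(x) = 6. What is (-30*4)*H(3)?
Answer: -276480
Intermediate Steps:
H(R) = (6 - 2*R³)² (H(R) = ((R*(-3) + R)*R² + 6)² = ((-3*R + R)*R² + 6)² = ((-2*R)*R² + 6)² = (-2*R³ + 6)² = (6 - 2*R³)²)
(-30*4)*H(3) = (-30*4)*(4*(-3 + 3³)²) = -480*(-3 + 27)² = -480*24² = -480*576 = -120*2304 = -276480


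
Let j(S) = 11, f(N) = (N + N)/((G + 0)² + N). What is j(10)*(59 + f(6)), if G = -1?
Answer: 4675/7 ≈ 667.86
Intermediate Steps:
f(N) = 2*N/(1 + N) (f(N) = (N + N)/((-1 + 0)² + N) = (2*N)/((-1)² + N) = (2*N)/(1 + N) = 2*N/(1 + N))
j(10)*(59 + f(6)) = 11*(59 + 2*6/(1 + 6)) = 11*(59 + 2*6/7) = 11*(59 + 2*6*(⅐)) = 11*(59 + 12/7) = 11*(425/7) = 4675/7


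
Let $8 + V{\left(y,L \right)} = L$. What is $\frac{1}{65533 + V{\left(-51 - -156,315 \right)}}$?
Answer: $\frac{1}{65840} \approx 1.5188 \cdot 10^{-5}$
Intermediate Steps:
$V{\left(y,L \right)} = -8 + L$
$\frac{1}{65533 + V{\left(-51 - -156,315 \right)}} = \frac{1}{65533 + \left(-8 + 315\right)} = \frac{1}{65533 + 307} = \frac{1}{65840}$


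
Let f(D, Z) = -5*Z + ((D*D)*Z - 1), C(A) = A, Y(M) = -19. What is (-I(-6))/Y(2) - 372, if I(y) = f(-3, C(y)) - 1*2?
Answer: -7095/19 ≈ -373.42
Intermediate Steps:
f(D, Z) = -1 - 5*Z + Z*D**2 (f(D, Z) = -5*Z + (D**2*Z - 1) = -5*Z + (Z*D**2 - 1) = -5*Z + (-1 + Z*D**2) = -1 - 5*Z + Z*D**2)
I(y) = -3 + 4*y (I(y) = (-1 - 5*y + y*(-3)**2) - 1*2 = (-1 - 5*y + y*9) - 2 = (-1 - 5*y + 9*y) - 2 = (-1 + 4*y) - 2 = -3 + 4*y)
(-I(-6))/Y(2) - 372 = (-(-3 + 4*(-6)))/(-19) - 372 = -(-1)*(-3 - 24)/19 - 372 = -(-1)*(-27)/19 - 372 = -1/19*27 - 372 = -27/19 - 372 = -7095/19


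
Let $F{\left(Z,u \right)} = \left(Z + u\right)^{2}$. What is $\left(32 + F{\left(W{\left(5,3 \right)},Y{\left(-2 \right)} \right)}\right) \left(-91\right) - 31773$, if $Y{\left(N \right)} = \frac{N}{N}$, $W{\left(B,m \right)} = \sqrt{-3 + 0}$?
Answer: $-34503 - 182 i \sqrt{3} \approx -34503.0 - 315.23 i$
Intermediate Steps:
$W{\left(B,m \right)} = i \sqrt{3}$ ($W{\left(B,m \right)} = \sqrt{-3} = i \sqrt{3}$)
$Y{\left(N \right)} = 1$
$\left(32 + F{\left(W{\left(5,3 \right)},Y{\left(-2 \right)} \right)}\right) \left(-91\right) - 31773 = \left(32 + \left(i \sqrt{3} + 1\right)^{2}\right) \left(-91\right) - 31773 = \left(32 + \left(1 + i \sqrt{3}\right)^{2}\right) \left(-91\right) - 31773 = \left(-2912 - 91 \left(1 + i \sqrt{3}\right)^{2}\right) - 31773 = -34685 - 91 \left(1 + i \sqrt{3}\right)^{2}$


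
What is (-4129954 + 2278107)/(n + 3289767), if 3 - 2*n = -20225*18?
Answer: -3703694/6943587 ≈ -0.53340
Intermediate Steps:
n = 364053/2 (n = 3/2 - (-20225)*18/2 = 3/2 - 1/2*(-364050) = 3/2 + 182025 = 364053/2 ≈ 1.8203e+5)
(-4129954 + 2278107)/(n + 3289767) = (-4129954 + 2278107)/(364053/2 + 3289767) = -1851847/6943587/2 = -1851847*2/6943587 = -3703694/6943587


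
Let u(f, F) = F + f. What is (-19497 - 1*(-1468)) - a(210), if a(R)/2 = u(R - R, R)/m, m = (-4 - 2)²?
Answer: -54122/3 ≈ -18041.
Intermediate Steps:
m = 36 (m = (-6)² = 36)
a(R) = R/18 (a(R) = 2*((R + (R - R))/36) = 2*((R + 0)*(1/36)) = 2*(R*(1/36)) = 2*(R/36) = R/18)
(-19497 - 1*(-1468)) - a(210) = (-19497 - 1*(-1468)) - 210/18 = (-19497 + 1468) - 1*35/3 = -18029 - 35/3 = -54122/3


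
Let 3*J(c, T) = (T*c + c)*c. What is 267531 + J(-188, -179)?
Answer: -5488639/3 ≈ -1.8295e+6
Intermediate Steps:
J(c, T) = c*(c + T*c)/3 (J(c, T) = ((T*c + c)*c)/3 = ((c + T*c)*c)/3 = (c*(c + T*c))/3 = c*(c + T*c)/3)
267531 + J(-188, -179) = 267531 + (1/3)*(-188)**2*(1 - 179) = 267531 + (1/3)*35344*(-178) = 267531 - 6291232/3 = -5488639/3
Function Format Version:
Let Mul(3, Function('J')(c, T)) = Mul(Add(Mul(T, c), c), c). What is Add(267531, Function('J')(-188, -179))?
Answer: Rational(-5488639, 3) ≈ -1.8295e+6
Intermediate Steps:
Function('J')(c, T) = Mul(Rational(1, 3), c, Add(c, Mul(T, c))) (Function('J')(c, T) = Mul(Rational(1, 3), Mul(Add(Mul(T, c), c), c)) = Mul(Rational(1, 3), Mul(Add(c, Mul(T, c)), c)) = Mul(Rational(1, 3), Mul(c, Add(c, Mul(T, c)))) = Mul(Rational(1, 3), c, Add(c, Mul(T, c))))
Add(267531, Function('J')(-188, -179)) = Add(267531, Mul(Rational(1, 3), Pow(-188, 2), Add(1, -179))) = Add(267531, Mul(Rational(1, 3), 35344, -178)) = Add(267531, Rational(-6291232, 3)) = Rational(-5488639, 3)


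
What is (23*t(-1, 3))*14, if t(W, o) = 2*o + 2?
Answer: 2576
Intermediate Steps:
t(W, o) = 2 + 2*o
(23*t(-1, 3))*14 = (23*(2 + 2*3))*14 = (23*(2 + 6))*14 = (23*8)*14 = 184*14 = 2576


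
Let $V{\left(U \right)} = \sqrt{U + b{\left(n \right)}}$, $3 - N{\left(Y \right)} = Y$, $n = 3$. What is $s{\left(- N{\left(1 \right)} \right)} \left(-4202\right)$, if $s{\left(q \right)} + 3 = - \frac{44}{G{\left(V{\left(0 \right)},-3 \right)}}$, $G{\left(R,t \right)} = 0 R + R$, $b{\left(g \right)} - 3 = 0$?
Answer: $12606 + \frac{184888 \sqrt{3}}{3} \approx 1.1935 \cdot 10^{5}$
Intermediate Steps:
$b{\left(g \right)} = 3$ ($b{\left(g \right)} = 3 + 0 = 3$)
$N{\left(Y \right)} = 3 - Y$
$V{\left(U \right)} = \sqrt{3 + U}$ ($V{\left(U \right)} = \sqrt{U + 3} = \sqrt{3 + U}$)
$G{\left(R,t \right)} = R$ ($G{\left(R,t \right)} = 0 + R = R$)
$s{\left(q \right)} = -3 - \frac{44 \sqrt{3}}{3}$ ($s{\left(q \right)} = -3 - \frac{44}{\sqrt{3 + 0}} = -3 - \frac{44}{\sqrt{3}} = -3 - 44 \frac{\sqrt{3}}{3} = -3 - \frac{44 \sqrt{3}}{3}$)
$s{\left(- N{\left(1 \right)} \right)} \left(-4202\right) = \left(-3 - \frac{44 \sqrt{3}}{3}\right) \left(-4202\right) = 12606 + \frac{184888 \sqrt{3}}{3}$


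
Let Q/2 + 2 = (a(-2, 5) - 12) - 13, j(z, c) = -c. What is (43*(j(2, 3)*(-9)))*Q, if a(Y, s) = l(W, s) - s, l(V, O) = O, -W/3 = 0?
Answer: -62694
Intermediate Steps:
W = 0 (W = -3*0 = 0)
a(Y, s) = 0 (a(Y, s) = s - s = 0)
Q = -54 (Q = -4 + 2*((0 - 12) - 13) = -4 + 2*(-12 - 13) = -4 + 2*(-25) = -4 - 50 = -54)
(43*(j(2, 3)*(-9)))*Q = (43*(-1*3*(-9)))*(-54) = (43*(-3*(-9)))*(-54) = (43*27)*(-54) = 1161*(-54) = -62694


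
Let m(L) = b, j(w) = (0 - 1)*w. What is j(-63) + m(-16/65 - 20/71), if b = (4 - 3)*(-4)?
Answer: 59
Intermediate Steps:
j(w) = -w
b = -4 (b = 1*(-4) = -4)
m(L) = -4
j(-63) + m(-16/65 - 20/71) = -1*(-63) - 4 = 63 - 4 = 59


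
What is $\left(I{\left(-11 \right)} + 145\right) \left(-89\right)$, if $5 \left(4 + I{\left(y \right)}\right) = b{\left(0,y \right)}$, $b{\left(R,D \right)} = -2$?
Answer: $- \frac{62567}{5} \approx -12513.0$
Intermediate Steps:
$I{\left(y \right)} = - \frac{22}{5}$ ($I{\left(y \right)} = -4 + \frac{1}{5} \left(-2\right) = -4 - \frac{2}{5} = - \frac{22}{5}$)
$\left(I{\left(-11 \right)} + 145\right) \left(-89\right) = \left(- \frac{22}{5} + 145\right) \left(-89\right) = \frac{703}{5} \left(-89\right) = - \frac{62567}{5}$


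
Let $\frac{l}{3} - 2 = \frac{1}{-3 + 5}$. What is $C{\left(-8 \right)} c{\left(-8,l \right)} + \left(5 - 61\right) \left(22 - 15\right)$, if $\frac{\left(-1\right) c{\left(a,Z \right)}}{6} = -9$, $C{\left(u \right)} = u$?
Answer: $-824$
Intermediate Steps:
$l = \frac{15}{2}$ ($l = 6 + \frac{3}{-3 + 5} = 6 + \frac{3}{2} = \frac{15}{2} \approx 7.5$)
$c{\left(a,Z \right)} = 54$ ($c{\left(a,Z \right)} = \left(-6\right) \left(-9\right) = 54$)
$C{\left(-8 \right)} c{\left(-8,l \right)} + \left(5 - 61\right) \left(22 - 15\right) = \left(-8\right) 54 + \left(5 - 61\right) \left(22 - 15\right) = -432 - 392 = -824$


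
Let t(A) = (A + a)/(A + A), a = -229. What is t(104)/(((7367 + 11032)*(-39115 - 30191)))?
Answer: 125/265233507552 ≈ 4.7128e-10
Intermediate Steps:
t(A) = (-229 + A)/(2*A) (t(A) = (A - 229)/(A + A) = (-229 + A)/((2*A)) = (-229 + A)*(1/(2*A)) = (-229 + A)/(2*A))
t(104)/(((7367 + 11032)*(-39115 - 30191))) = ((½)*(-229 + 104)/104)/(((7367 + 11032)*(-39115 - 30191))) = ((½)*(1/104)*(-125))/((18399*(-69306))) = -125/208/(-1275161094) = -125/208*(-1/1275161094) = 125/265233507552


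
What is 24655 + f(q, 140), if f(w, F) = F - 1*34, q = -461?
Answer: 24761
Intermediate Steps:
f(w, F) = -34 + F (f(w, F) = F - 34 = -34 + F)
24655 + f(q, 140) = 24655 + (-34 + 140) = 24655 + 106 = 24761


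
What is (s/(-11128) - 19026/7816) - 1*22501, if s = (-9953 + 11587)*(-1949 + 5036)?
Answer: -62396684897/2718014 ≈ -22957.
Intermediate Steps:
s = 5044158 (s = 1634*3087 = 5044158)
(s/(-11128) - 19026/7816) - 1*22501 = (5044158/(-11128) - 19026/7816) - 1*22501 = (5044158*(-1/11128) - 19026*1/7816) - 22501 = (-2522079/5564 - 9513/3908) - 22501 = -1238651883/2718014 - 22501 = -62396684897/2718014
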